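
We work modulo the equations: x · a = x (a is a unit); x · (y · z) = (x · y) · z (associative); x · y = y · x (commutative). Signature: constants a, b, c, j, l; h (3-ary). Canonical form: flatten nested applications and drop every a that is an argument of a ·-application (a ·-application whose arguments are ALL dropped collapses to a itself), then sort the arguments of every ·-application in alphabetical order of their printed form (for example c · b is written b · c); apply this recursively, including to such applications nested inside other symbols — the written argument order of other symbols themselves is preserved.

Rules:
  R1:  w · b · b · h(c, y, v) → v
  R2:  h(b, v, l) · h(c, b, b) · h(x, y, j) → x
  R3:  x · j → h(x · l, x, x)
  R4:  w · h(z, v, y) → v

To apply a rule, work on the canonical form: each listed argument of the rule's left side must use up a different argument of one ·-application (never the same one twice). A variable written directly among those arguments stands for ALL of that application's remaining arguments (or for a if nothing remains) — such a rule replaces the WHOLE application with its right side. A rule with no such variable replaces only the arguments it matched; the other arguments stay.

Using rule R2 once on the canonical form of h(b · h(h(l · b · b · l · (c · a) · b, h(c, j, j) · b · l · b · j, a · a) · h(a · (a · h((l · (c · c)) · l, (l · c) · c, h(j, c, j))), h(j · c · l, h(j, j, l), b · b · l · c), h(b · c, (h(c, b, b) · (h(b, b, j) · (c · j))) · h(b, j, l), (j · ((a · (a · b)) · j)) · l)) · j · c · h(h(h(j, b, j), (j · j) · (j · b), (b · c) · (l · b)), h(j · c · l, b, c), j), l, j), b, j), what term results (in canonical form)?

Answer: h(b · h(c · h(b · b · b · c · l · l, b · b · h(c, j, j) · j · l, a) · h(h(c · c · l · l, c · c · l, h(j, c, j)), h(c · j · l, h(j, j, l), b · b · c · l), h(b · c, b · c · j, b · j · j · l)) · h(h(h(j, b, j), b · j · j · j, b · b · c · l), h(c · j · l, b, c), j) · j, l, j), b, j)

Derivation:
Canonical form:  h(b · h(c · h(b · b · b · c · l · l, b · b · h(c, j, j) · j · l, a) · h(h(c · c · l · l, c · c · l, h(j, c, j)), h(c · j · l, h(j, j, l), b · b · c · l), h(b · c, c · h(b, b, j) · h(b, j, l) · h(c, b, b) · j, b · j · j · l)) · h(h(h(j, b, j), b · j · j · j, b · b · c · l), h(c · j · l, b, c), j) · j, l, j), b, j)
Match R2:  consume h(b, b, j), h(b, j, l), h(c, b, b);  v := j, x := b, y := b
New term:  h(b · h(c · h(b · b · b · c · l · l, b · b · h(c, j, j) · j · l, a) · h(h(c · c · l · l, c · c · l, h(j, c, j)), h(c · j · l, h(j, j, l), b · b · c · l), h(b · c, b · c · j, b · j · j · l)) · h(h(h(j, b, j), b · j · j · j, b · b · c · l), h(c · j · l, b, c), j) · j, l, j), b, j)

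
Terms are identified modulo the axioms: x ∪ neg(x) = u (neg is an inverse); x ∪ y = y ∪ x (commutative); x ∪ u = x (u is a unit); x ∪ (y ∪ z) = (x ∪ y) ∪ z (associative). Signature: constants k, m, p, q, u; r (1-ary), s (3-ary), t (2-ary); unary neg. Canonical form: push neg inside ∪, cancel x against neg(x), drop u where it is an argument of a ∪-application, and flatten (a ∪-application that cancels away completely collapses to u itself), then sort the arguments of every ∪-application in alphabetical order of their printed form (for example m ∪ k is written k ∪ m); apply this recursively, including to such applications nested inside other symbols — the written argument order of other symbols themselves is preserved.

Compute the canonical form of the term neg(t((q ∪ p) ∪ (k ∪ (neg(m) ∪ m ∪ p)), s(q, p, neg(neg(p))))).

Push neg inside:  distribute neg over ∪ and collapse double neg
Combine occurrences:  neg(t(k ∪ p ∪ p ∪ q, s(q, p, p)))

Answer: neg(t(k ∪ p ∪ p ∪ q, s(q, p, p)))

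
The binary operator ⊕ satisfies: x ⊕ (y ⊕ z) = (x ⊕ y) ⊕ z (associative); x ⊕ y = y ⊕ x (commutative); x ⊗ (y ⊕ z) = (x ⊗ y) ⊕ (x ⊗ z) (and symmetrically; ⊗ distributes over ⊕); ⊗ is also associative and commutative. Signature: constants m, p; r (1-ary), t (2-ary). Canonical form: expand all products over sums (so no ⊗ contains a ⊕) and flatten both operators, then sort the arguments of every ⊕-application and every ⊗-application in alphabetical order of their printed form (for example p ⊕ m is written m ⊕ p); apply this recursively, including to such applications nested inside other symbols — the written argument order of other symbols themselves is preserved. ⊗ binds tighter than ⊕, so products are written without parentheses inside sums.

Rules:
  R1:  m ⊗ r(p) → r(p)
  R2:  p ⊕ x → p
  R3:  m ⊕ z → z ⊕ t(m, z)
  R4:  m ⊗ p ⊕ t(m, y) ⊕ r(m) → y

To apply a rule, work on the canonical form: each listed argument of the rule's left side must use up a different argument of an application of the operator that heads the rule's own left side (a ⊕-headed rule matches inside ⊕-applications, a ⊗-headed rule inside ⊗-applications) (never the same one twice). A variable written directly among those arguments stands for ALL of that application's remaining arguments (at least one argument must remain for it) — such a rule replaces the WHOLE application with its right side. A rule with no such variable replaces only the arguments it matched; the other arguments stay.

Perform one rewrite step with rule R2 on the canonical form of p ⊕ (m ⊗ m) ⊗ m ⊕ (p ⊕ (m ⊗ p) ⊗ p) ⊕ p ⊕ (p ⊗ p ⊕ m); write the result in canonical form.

Canonical form:  m ⊕ m ⊗ m ⊗ m ⊕ m ⊗ p ⊗ p ⊕ p ⊕ p ⊕ p ⊕ p ⊗ p
Apply R2:  consuming p;  x := m ⊕ m ⊗ m ⊗ m ⊕ m ⊗ p ⊗ p ⊕ p ⊕ p ⊕ p ⊗ p
The variable takes the whole remainder — replace the entire application.
Result:  p

Answer: p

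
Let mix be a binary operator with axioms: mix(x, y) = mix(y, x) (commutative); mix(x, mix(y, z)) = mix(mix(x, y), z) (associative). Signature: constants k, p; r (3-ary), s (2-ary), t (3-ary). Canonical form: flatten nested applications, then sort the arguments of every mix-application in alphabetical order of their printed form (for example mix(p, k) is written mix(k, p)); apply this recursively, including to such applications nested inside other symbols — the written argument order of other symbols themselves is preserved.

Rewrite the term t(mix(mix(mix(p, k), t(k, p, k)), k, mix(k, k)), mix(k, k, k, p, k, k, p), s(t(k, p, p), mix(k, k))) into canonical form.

Answer: t(mix(k, k, k, k, p, t(k, p, k)), mix(k, k, k, k, k, p, p), s(t(k, p, p), mix(k, k)))

Derivation:
Work inside:  mix(mix(mix(p, k), t(k, p, k)), k, mix(k, k))
Un-nest:  mix(p, k, t(k, p, k), k, k, k)
Order the arguments:  mix(k, k, k, k, p, t(k, p, k))
Put back:  t(mix(k, k, k, k, p, t(k, p, k)), mix(k, k, k, k, k, p, p), s(t(k, p, p), mix(k, k)))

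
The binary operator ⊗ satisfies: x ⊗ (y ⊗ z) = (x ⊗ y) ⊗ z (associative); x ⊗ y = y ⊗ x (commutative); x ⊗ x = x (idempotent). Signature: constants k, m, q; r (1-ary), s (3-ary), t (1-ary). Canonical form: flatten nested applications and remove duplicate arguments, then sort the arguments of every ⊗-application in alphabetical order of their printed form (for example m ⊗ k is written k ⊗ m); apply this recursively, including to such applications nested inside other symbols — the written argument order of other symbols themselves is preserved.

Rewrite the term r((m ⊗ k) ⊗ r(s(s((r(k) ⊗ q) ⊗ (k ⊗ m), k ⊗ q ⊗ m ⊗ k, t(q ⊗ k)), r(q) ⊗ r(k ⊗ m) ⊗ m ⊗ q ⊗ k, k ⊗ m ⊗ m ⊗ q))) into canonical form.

Answer: r(k ⊗ m ⊗ r(s(s(k ⊗ m ⊗ q ⊗ r(k), k ⊗ m ⊗ q, t(k ⊗ q)), k ⊗ m ⊗ q ⊗ r(k ⊗ m) ⊗ r(q), k ⊗ m ⊗ q)))

Derivation:
Descend into:  (m ⊗ k) ⊗ r(s(s((r(k) ⊗ q) ⊗ (k ⊗ m), k ⊗ q ⊗ m ⊗ k, t(q ⊗ k)), r(q) ⊗ r(k ⊗ m) ⊗ m ⊗ q ⊗ k, k ⊗ m ⊗ m ⊗ q))
Merge nested applications:  m ⊗ k ⊗ r(s(s((r(k) ⊗ q) ⊗ (k ⊗ m), k ⊗ q ⊗ m ⊗ k, t(q ⊗ k)), r(q) ⊗ r(k ⊗ m) ⊗ m ⊗ q ⊗ k, k ⊗ m ⊗ m ⊗ q))
Canonicalize subterm:  r(s(s((r(k) ⊗ q) ⊗ (k ⊗ m), k ⊗ q ⊗ m ⊗ k, t(q ⊗ k)), r(q) ⊗ r(k ⊗ m) ⊗ m ⊗ q ⊗ k, k ⊗ m ⊗ m ⊗ q))  →  r(s(s(k ⊗ m ⊗ q ⊗ r(k), k ⊗ m ⊗ q, t(k ⊗ q)), k ⊗ m ⊗ q ⊗ r(k ⊗ m) ⊗ r(q), k ⊗ m ⊗ q))
Order the arguments:  k ⊗ m ⊗ r(s(s(k ⊗ m ⊗ q ⊗ r(k), k ⊗ m ⊗ q, t(k ⊗ q)), k ⊗ m ⊗ q ⊗ r(k ⊗ m) ⊗ r(q), k ⊗ m ⊗ q))
Put back:  r(k ⊗ m ⊗ r(s(s(k ⊗ m ⊗ q ⊗ r(k), k ⊗ m ⊗ q, t(k ⊗ q)), k ⊗ m ⊗ q ⊗ r(k ⊗ m) ⊗ r(q), k ⊗ m ⊗ q)))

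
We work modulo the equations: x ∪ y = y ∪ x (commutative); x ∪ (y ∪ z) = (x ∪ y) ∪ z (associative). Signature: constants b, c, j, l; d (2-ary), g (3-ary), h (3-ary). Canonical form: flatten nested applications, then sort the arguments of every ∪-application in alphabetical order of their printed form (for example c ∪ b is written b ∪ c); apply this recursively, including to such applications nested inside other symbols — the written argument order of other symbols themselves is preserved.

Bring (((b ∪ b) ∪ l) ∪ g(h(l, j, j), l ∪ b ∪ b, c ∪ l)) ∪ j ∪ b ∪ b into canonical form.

Merge nested applications:  b ∪ b ∪ l ∪ g(h(l, j, j), l ∪ b ∪ b, c ∪ l) ∪ j ∪ b ∪ b
Simplify inside:  g(h(l, j, j), l ∪ b ∪ b, c ∪ l)  →  g(h(l, j, j), b ∪ b ∪ l, c ∪ l)
Sort arguments:  b ∪ b ∪ b ∪ b ∪ g(h(l, j, j), b ∪ b ∪ l, c ∪ l) ∪ j ∪ l

Answer: b ∪ b ∪ b ∪ b ∪ g(h(l, j, j), b ∪ b ∪ l, c ∪ l) ∪ j ∪ l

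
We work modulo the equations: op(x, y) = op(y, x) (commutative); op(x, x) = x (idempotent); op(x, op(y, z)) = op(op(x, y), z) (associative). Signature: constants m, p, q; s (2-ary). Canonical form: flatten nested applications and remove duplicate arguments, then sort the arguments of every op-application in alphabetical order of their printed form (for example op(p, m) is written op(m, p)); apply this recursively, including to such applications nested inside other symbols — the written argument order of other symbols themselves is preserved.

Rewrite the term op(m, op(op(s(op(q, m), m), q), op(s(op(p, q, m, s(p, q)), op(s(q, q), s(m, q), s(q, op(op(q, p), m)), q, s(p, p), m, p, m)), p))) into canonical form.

Answer: op(m, p, q, s(op(m, p, q, s(p, q)), op(m, p, q, s(m, q), s(p, p), s(q, op(m, p, q)), s(q, q))), s(op(m, q), m))

Derivation:
Un-nest:  op(m, s(op(q, m), m), q, s(op(p, q, m, s(p, q)), op(s(q, q), s(m, q), s(q, op(op(q, p), m)), q, s(p, p), m, p, m)), p)
Simplify inside:  s(op(q, m), m)  →  s(op(m, q), m)
Canonicalize subterm:  s(op(p, q, m, s(p, q)), op(s(q, q), s(m, q), s(q, op(op(q, p), m)), q, s(p, p), m, p, m))  →  s(op(m, p, q, s(p, q)), op(m, p, q, s(m, q), s(p, p), s(q, op(m, p, q)), s(q, q)))
Sort:  op(m, p, q, s(op(m, p, q, s(p, q)), op(m, p, q, s(m, q), s(p, p), s(q, op(m, p, q)), s(q, q))), s(op(m, q), m))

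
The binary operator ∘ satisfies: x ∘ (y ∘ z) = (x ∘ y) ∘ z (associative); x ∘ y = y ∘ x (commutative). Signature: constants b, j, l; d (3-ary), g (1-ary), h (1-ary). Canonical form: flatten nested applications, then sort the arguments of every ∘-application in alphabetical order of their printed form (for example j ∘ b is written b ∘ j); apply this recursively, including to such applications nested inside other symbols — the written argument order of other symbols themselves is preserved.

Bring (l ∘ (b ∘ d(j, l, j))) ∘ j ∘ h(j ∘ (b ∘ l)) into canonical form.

Un-nest:  l ∘ b ∘ d(j, l, j) ∘ j ∘ h(j ∘ (b ∘ l))
Simplify inside:  h(j ∘ (b ∘ l))  →  h(b ∘ j ∘ l)
Order the arguments:  b ∘ d(j, l, j) ∘ h(b ∘ j ∘ l) ∘ j ∘ l

Answer: b ∘ d(j, l, j) ∘ h(b ∘ j ∘ l) ∘ j ∘ l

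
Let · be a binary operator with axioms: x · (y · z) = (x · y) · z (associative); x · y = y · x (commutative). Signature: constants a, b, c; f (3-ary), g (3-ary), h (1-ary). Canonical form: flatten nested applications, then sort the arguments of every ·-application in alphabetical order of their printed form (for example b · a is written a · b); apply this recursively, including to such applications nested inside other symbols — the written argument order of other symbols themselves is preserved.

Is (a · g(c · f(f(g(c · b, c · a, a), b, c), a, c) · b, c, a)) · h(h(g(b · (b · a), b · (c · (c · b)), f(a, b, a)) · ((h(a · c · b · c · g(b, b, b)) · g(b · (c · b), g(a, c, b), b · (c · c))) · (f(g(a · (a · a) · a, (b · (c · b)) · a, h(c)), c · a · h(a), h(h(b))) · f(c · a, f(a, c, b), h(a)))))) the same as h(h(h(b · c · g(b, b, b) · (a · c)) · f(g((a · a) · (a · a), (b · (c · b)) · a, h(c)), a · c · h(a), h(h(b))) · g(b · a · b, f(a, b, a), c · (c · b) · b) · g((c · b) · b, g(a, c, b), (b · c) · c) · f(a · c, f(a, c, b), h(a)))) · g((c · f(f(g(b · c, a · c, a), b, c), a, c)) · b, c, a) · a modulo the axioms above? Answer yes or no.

Left:  (a · g(c · f(f(g(c · b, c · a, a), b, c), a, c) · b, c, a)) · h(h(g(b · (b · a), b · (c · (c · b)), f(a, b, a)) · ((h(a · c · b · c · g(b, b, b)) · g(b · (c · b), g(a, c, b), b · (c · c))) · (f(g(a · (a · a) · a, (b · (c · b)) · a, h(c)), c · a · h(a), h(h(b))) · f(c · a, f(a, c, b), h(a))))))
  Merge nested applications:  a · g(c · f(f(g(c · b, c · a, a), b, c), a, c) · b, c, a) · h(h(g(b · (b · a), b · (c · (c · b)), f(a, b, a)) · ((h(a · c · b · c · g(b, b, b)) · g(b · (c · b), g(a, c, b), b · (c · c))) · (f(g(a · (a · a) · a, (b · (c · b)) · a, h(c)), c · a · h(a), h(h(b))) · f(c · a, f(a, c, b), h(a))))))
  Canonicalize subterm:  g(c · f(f(g(c · b, c · a, a), b, c), a, c) · b, c, a)  →  g(b · c · f(f(g(b · c, a · c, a), b, c), a, c), c, a)
  Simplify inside:  h(h(g(b · (b · a), b · (c · (c · b)), f(a, b, a)) · ((h(a · c · b · c · g(b, b, b)) · g(b · (c · b), g(a, c, b), b · (c · c))) · (f(g(a · (a · a) · a, (b · (c · b)) · a, h(c)), c · a · h(a), h(h(b))) · f(c · a, f(a, c, b), h(a))))))  →  h(h(f(a · c, f(a, c, b), h(a)) · f(g(a · a · a · a, a · b · b · c, h(c)), a · c · h(a), h(h(b))) · g(a · b · b, b · b · c · c, f(a, b, a)) · g(b · b · c, g(a, c, b), b · c · c) · h(a · b · c · c · g(b, b, b))))
  Order the arguments:  a · g(b · c · f(f(g(b · c, a · c, a), b, c), a, c), c, a) · h(h(f(a · c, f(a, c, b), h(a)) · f(g(a · a · a · a, a · b · b · c, h(c)), a · c · h(a), h(h(b))) · g(a · b · b, b · b · c · c, f(a, b, a)) · g(b · b · c, g(a, c, b), b · c · c) · h(a · b · c · c · g(b, b, b))))
Right:  h(h(h(b · c · g(b, b, b) · (a · c)) · f(g((a · a) · (a · a), (b · (c · b)) · a, h(c)), a · c · h(a), h(h(b))) · g(b · a · b, f(a, b, a), c · (c · b) · b) · g((c · b) · b, g(a, c, b), (b · c) · c) · f(a · c, f(a, c, b), h(a)))) · g((c · f(f(g(b · c, a · c, a), b, c), a, c)) · b, c, a) · a
  Canonicalize subterm:  h(h(h(b · c · g(b, b, b) · (a · c)) · f(g((a · a) · (a · a), (b · (c · b)) · a, h(c)), a · c · h(a), h(h(b))) · g(b · a · b, f(a, b, a), c · (c · b) · b) · g((c · b) · b, g(a, c, b), (b · c) · c) · f(a · c, f(a, c, b), h(a))))  →  h(h(f(a · c, f(a, c, b), h(a)) · f(g(a · a · a · a, a · b · b · c, h(c)), a · c · h(a), h(h(b))) · g(a · b · b, f(a, b, a), b · b · c · c) · g(b · b · c, g(a, c, b), b · c · c) · h(a · b · c · c · g(b, b, b))))
  Canonicalize subterm:  g((c · f(f(g(b · c, a · c, a), b, c), a, c)) · b, c, a)  →  g(b · c · f(f(g(b · c, a · c, a), b, c), a, c), c, a)
  Sort:  a · g(b · c · f(f(g(b · c, a · c, a), b, c), a, c), c, a) · h(h(f(a · c, f(a, c, b), h(a)) · f(g(a · a · a · a, a · b · b · c, h(c)), a · c · h(a), h(h(b))) · g(a · b · b, f(a, b, a), b · b · c · c) · g(b · b · c, g(a, c, b), b · c · c) · h(a · b · c · c · g(b, b, b))))

Answer: no — a · g(b · c · f(f(g(b · c, a · c, a), b, c), a, c), c, a) · h(h(f(a · c, f(a, c, b), h(a)) · f(g(a · a · a · a, a · b · b · c, h(c)), a · c · h(a), h(h(b))) · g(a · b · b, b · b · c · c, f(a, b, a)) · g(b · b · c, g(a, c, b), b · c · c) · h(a · b · c · c · g(b, b, b)))) vs a · g(b · c · f(f(g(b · c, a · c, a), b, c), a, c), c, a) · h(h(f(a · c, f(a, c, b), h(a)) · f(g(a · a · a · a, a · b · b · c, h(c)), a · c · h(a), h(h(b))) · g(a · b · b, f(a, b, a), b · b · c · c) · g(b · b · c, g(a, c, b), b · c · c) · h(a · b · c · c · g(b, b, b))))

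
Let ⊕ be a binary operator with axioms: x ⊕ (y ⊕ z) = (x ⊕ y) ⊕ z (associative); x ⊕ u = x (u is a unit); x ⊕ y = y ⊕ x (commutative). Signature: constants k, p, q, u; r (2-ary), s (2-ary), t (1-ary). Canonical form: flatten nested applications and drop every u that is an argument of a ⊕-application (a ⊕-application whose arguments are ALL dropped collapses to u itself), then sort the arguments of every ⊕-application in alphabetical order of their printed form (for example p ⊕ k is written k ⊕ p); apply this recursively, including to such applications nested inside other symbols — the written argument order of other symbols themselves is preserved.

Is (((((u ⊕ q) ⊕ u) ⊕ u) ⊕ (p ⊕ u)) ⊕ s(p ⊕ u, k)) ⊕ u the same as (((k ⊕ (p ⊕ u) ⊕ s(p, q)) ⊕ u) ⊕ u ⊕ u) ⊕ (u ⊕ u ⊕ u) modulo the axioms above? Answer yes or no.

Left:  (((((u ⊕ q) ⊕ u) ⊕ u) ⊕ (p ⊕ u)) ⊕ s(p ⊕ u, k)) ⊕ u
  Flatten:  u ⊕ q ⊕ u ⊕ u ⊕ p ⊕ u ⊕ s(p ⊕ u, k) ⊕ u
  Inside:  s(p ⊕ u, k)  →  s(p, k)
  Drop the unit:  drop u (×5)
  Order the arguments:  p ⊕ q ⊕ s(p, k)
Right:  (((k ⊕ (p ⊕ u) ⊕ s(p, q)) ⊕ u) ⊕ u ⊕ u) ⊕ (u ⊕ u ⊕ u)
  Un-nest:  k ⊕ p ⊕ u ⊕ s(p, q) ⊕ u ⊕ u ⊕ u ⊕ u ⊕ u ⊕ u
  Units out:  drop u (×7)
  Sort:  k ⊕ p ⊕ s(p, q)

Answer: no — p ⊕ q ⊕ s(p, k) vs k ⊕ p ⊕ s(p, q)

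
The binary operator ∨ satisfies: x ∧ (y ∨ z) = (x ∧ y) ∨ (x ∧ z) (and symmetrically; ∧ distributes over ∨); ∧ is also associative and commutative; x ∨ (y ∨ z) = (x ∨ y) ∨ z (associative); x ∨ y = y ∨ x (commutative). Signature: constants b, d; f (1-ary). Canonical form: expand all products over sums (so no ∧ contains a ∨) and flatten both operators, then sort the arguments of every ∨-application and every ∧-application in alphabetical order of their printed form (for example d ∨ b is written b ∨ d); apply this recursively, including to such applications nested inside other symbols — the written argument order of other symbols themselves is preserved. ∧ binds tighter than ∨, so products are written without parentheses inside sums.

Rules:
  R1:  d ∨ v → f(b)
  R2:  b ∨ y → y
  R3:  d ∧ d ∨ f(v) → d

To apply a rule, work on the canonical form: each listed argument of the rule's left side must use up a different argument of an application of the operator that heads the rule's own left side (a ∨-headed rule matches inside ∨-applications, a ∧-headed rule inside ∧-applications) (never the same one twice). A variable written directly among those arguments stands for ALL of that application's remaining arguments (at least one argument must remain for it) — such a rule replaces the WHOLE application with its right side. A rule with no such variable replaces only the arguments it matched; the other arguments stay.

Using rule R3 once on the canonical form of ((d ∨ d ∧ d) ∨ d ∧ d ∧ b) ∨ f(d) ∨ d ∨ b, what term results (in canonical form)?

Answer: b ∨ b ∧ d ∧ d ∨ d ∨ d ∨ d

Derivation:
Canonical form:  b ∨ b ∧ d ∧ d ∨ d ∨ d ∨ d ∧ d ∨ f(d)
Apply R3:  consuming d ∧ d, f(d);  v := d
New term:  b ∨ b ∧ d ∧ d ∨ d ∨ d ∨ d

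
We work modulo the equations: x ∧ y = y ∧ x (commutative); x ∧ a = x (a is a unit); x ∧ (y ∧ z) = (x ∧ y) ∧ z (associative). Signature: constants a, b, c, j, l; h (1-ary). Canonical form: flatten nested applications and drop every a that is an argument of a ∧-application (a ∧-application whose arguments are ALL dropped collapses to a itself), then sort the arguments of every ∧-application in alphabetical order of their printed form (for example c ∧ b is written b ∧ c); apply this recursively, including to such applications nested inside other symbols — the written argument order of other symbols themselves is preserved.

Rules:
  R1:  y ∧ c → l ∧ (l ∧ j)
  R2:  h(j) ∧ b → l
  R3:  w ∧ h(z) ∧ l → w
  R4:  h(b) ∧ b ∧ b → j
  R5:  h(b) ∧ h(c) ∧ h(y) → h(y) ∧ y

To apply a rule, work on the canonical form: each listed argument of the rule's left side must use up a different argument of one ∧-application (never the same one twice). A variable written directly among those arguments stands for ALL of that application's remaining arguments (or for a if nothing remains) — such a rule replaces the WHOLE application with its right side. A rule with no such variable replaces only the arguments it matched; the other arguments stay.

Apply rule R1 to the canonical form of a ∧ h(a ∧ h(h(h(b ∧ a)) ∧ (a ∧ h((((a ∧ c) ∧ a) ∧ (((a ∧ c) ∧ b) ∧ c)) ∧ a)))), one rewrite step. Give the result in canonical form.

Answer: h(h(h(h(b)) ∧ h(j ∧ l ∧ l)))

Derivation:
Canonical form:  h(h(h(b ∧ c ∧ c ∧ c) ∧ h(h(b))))
R1 matches:  uses c;  y := b ∧ c ∧ c
The extension variable absorbs all remaining arguments, so the whole application is rewritten.
Result:  h(h(h(h(b)) ∧ h(j ∧ l ∧ l)))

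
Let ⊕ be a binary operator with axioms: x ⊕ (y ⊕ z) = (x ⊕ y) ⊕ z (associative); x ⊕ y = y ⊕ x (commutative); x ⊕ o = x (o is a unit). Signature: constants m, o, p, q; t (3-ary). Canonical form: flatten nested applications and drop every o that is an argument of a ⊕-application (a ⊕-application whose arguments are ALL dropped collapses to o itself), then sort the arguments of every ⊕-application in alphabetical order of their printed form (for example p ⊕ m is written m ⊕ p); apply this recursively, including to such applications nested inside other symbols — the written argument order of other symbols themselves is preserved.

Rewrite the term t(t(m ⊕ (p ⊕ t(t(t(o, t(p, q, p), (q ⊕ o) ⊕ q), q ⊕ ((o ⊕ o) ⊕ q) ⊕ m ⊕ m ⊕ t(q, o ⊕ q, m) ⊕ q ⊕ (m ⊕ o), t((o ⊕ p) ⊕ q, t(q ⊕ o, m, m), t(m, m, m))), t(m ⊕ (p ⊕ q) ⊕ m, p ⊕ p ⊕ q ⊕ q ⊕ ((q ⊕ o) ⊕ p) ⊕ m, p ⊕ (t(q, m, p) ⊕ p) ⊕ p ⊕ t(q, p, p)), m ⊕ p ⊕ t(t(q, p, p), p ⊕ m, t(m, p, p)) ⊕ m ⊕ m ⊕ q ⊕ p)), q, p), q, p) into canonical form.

Answer: t(t(m ⊕ p ⊕ t(t(t(o, t(p, q, p), q ⊕ q), m ⊕ m ⊕ m ⊕ q ⊕ q ⊕ q ⊕ t(q, q, m), t(p ⊕ q, t(q, m, m), t(m, m, m))), t(m ⊕ m ⊕ p ⊕ q, m ⊕ p ⊕ p ⊕ p ⊕ q ⊕ q ⊕ q, p ⊕ p ⊕ p ⊕ t(q, m, p) ⊕ t(q, p, p)), m ⊕ m ⊕ m ⊕ p ⊕ p ⊕ q ⊕ t(t(q, p, p), m ⊕ p, t(m, p, p))), q, p), q, p)

Derivation:
Focus inside:  m ⊕ (p ⊕ t(t(t(o, t(p, q, p), (q ⊕ o) ⊕ q), q ⊕ ((o ⊕ o) ⊕ q) ⊕ m ⊕ m ⊕ t(q, o ⊕ q, m) ⊕ q ⊕ (m ⊕ o), t((o ⊕ p) ⊕ q, t(q ⊕ o, m, m), t(m, m, m))), t(m ⊕ (p ⊕ q) ⊕ m, p ⊕ p ⊕ q ⊕ q ⊕ ((q ⊕ o) ⊕ p) ⊕ m, p ⊕ (t(q, m, p) ⊕ p) ⊕ p ⊕ t(q, p, p)), m ⊕ p ⊕ t(t(q, p, p), p ⊕ m, t(m, p, p)) ⊕ m ⊕ m ⊕ q ⊕ p))
Merge nested applications:  m ⊕ p ⊕ t(t(t(o, t(p, q, p), (q ⊕ o) ⊕ q), q ⊕ ((o ⊕ o) ⊕ q) ⊕ m ⊕ m ⊕ t(q, o ⊕ q, m) ⊕ q ⊕ (m ⊕ o), t((o ⊕ p) ⊕ q, t(q ⊕ o, m, m), t(m, m, m))), t(m ⊕ (p ⊕ q) ⊕ m, p ⊕ p ⊕ q ⊕ q ⊕ ((q ⊕ o) ⊕ p) ⊕ m, p ⊕ (t(q, m, p) ⊕ p) ⊕ p ⊕ t(q, p, p)), m ⊕ p ⊕ t(t(q, p, p), p ⊕ m, t(m, p, p)) ⊕ m ⊕ m ⊕ q ⊕ p)
Inside:  t(t(t(o, t(p, q, p), (q ⊕ o) ⊕ q), q ⊕ ((o ⊕ o) ⊕ q) ⊕ m ⊕ m ⊕ t(q, o ⊕ q, m) ⊕ q ⊕ (m ⊕ o), t((o ⊕ p) ⊕ q, t(q ⊕ o, m, m), t(m, m, m))), t(m ⊕ (p ⊕ q) ⊕ m, p ⊕ p ⊕ q ⊕ q ⊕ ((q ⊕ o) ⊕ p) ⊕ m, p ⊕ (t(q, m, p) ⊕ p) ⊕ p ⊕ t(q, p, p)), m ⊕ p ⊕ t(t(q, p, p), p ⊕ m, t(m, p, p)) ⊕ m ⊕ m ⊕ q ⊕ p)  →  t(t(t(o, t(p, q, p), q ⊕ q), m ⊕ m ⊕ m ⊕ q ⊕ q ⊕ q ⊕ t(q, q, m), t(p ⊕ q, t(q, m, m), t(m, m, m))), t(m ⊕ m ⊕ p ⊕ q, m ⊕ p ⊕ p ⊕ p ⊕ q ⊕ q ⊕ q, p ⊕ p ⊕ p ⊕ t(q, m, p) ⊕ t(q, p, p)), m ⊕ m ⊕ m ⊕ p ⊕ p ⊕ q ⊕ t(t(q, p, p), m ⊕ p, t(m, p, p)))
Sort:  m ⊕ p ⊕ t(t(t(o, t(p, q, p), q ⊕ q), m ⊕ m ⊕ m ⊕ q ⊕ q ⊕ q ⊕ t(q, q, m), t(p ⊕ q, t(q, m, m), t(m, m, m))), t(m ⊕ m ⊕ p ⊕ q, m ⊕ p ⊕ p ⊕ p ⊕ q ⊕ q ⊕ q, p ⊕ p ⊕ p ⊕ t(q, m, p) ⊕ t(q, p, p)), m ⊕ m ⊕ m ⊕ p ⊕ p ⊕ q ⊕ t(t(q, p, p), m ⊕ p, t(m, p, p)))
Put back:  t(t(m ⊕ p ⊕ t(t(t(o, t(p, q, p), q ⊕ q), m ⊕ m ⊕ m ⊕ q ⊕ q ⊕ q ⊕ t(q, q, m), t(p ⊕ q, t(q, m, m), t(m, m, m))), t(m ⊕ m ⊕ p ⊕ q, m ⊕ p ⊕ p ⊕ p ⊕ q ⊕ q ⊕ q, p ⊕ p ⊕ p ⊕ t(q, m, p) ⊕ t(q, p, p)), m ⊕ m ⊕ m ⊕ p ⊕ p ⊕ q ⊕ t(t(q, p, p), m ⊕ p, t(m, p, p))), q, p), q, p)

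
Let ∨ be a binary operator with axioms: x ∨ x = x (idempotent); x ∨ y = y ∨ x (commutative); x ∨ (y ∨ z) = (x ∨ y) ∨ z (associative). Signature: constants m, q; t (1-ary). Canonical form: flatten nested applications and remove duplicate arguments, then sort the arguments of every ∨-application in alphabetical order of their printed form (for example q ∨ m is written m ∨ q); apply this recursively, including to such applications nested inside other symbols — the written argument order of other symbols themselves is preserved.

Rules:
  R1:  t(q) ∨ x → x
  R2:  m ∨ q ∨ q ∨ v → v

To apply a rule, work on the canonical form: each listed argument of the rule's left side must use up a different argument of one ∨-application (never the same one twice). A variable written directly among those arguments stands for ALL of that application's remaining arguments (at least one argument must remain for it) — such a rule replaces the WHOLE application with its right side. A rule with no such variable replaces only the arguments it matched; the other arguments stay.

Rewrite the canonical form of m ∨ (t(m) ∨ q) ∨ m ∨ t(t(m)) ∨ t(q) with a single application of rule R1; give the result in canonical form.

Canonical form:  m ∨ q ∨ t(m) ∨ t(q) ∨ t(t(m))
R1 matches:  uses t(q);  x := m ∨ q ∨ t(m) ∨ t(t(m))
The variable takes the whole remainder — replace the entire application.
Giving:  m ∨ q ∨ t(m) ∨ t(t(m))

Answer: m ∨ q ∨ t(m) ∨ t(t(m))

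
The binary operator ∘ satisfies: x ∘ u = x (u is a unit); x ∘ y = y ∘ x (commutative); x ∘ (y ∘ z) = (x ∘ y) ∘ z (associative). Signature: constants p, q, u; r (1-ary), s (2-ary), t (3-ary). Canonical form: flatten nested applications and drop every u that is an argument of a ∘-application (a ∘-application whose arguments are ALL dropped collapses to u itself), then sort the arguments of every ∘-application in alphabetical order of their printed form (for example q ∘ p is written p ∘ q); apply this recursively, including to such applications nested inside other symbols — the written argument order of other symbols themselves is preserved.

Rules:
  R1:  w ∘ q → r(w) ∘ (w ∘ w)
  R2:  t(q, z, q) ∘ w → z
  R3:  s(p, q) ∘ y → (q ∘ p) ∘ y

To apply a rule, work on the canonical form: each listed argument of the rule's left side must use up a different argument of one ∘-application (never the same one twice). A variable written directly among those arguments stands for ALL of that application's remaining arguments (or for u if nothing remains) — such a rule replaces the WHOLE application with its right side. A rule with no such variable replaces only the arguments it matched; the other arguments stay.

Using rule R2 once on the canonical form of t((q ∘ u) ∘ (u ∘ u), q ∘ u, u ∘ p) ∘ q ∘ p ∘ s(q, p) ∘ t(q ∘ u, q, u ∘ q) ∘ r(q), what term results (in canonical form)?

Answer: q

Derivation:
Canonical form:  p ∘ q ∘ r(q) ∘ s(q, p) ∘ t(q, q, p) ∘ t(q, q, q)
Match R2:  consume t(q, q, q);  w := p ∘ q ∘ r(q) ∘ s(q, p) ∘ t(q, q, p), z := q
The extension variable absorbs all remaining arguments, so the whole application is rewritten.
Giving:  q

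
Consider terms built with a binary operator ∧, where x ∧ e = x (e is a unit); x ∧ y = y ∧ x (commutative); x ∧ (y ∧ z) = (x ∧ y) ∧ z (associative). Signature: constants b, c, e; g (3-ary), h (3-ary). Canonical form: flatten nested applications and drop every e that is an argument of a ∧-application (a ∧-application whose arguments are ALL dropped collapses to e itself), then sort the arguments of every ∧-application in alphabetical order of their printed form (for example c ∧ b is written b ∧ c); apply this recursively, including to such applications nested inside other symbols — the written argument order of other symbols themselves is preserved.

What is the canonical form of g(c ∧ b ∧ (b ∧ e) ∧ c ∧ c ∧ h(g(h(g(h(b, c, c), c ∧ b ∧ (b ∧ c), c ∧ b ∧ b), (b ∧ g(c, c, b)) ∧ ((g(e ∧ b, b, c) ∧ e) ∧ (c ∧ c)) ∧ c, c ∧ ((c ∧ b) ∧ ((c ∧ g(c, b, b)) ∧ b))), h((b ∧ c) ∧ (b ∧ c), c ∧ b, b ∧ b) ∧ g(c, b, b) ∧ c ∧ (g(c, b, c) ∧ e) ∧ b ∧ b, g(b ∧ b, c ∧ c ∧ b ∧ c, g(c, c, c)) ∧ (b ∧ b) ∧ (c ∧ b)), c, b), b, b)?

Work inside:  c ∧ b ∧ (b ∧ e) ∧ c ∧ c ∧ h(g(h(g(h(b, c, c), c ∧ b ∧ (b ∧ c), c ∧ b ∧ b), (b ∧ g(c, c, b)) ∧ ((g(e ∧ b, b, c) ∧ e) ∧ (c ∧ c)) ∧ c, c ∧ ((c ∧ b) ∧ ((c ∧ g(c, b, b)) ∧ b))), h((b ∧ c) ∧ (b ∧ c), c ∧ b, b ∧ b) ∧ g(c, b, b) ∧ c ∧ (g(c, b, c) ∧ e) ∧ b ∧ b, g(b ∧ b, c ∧ c ∧ b ∧ c, g(c, c, c)) ∧ (b ∧ b) ∧ (c ∧ b)), c, b)
Merge nested applications:  c ∧ b ∧ b ∧ e ∧ c ∧ c ∧ h(g(h(g(h(b, c, c), c ∧ b ∧ (b ∧ c), c ∧ b ∧ b), (b ∧ g(c, c, b)) ∧ ((g(e ∧ b, b, c) ∧ e) ∧ (c ∧ c)) ∧ c, c ∧ ((c ∧ b) ∧ ((c ∧ g(c, b, b)) ∧ b))), h((b ∧ c) ∧ (b ∧ c), c ∧ b, b ∧ b) ∧ g(c, b, b) ∧ c ∧ (g(c, b, c) ∧ e) ∧ b ∧ b, g(b ∧ b, c ∧ c ∧ b ∧ c, g(c, c, c)) ∧ (b ∧ b) ∧ (c ∧ b)), c, b)
Inside:  h(g(h(g(h(b, c, c), c ∧ b ∧ (b ∧ c), c ∧ b ∧ b), (b ∧ g(c, c, b)) ∧ ((g(e ∧ b, b, c) ∧ e) ∧ (c ∧ c)) ∧ c, c ∧ ((c ∧ b) ∧ ((c ∧ g(c, b, b)) ∧ b))), h((b ∧ c) ∧ (b ∧ c), c ∧ b, b ∧ b) ∧ g(c, b, b) ∧ c ∧ (g(c, b, c) ∧ e) ∧ b ∧ b, g(b ∧ b, c ∧ c ∧ b ∧ c, g(c, c, c)) ∧ (b ∧ b) ∧ (c ∧ b)), c, b)  →  h(g(h(g(h(b, c, c), b ∧ b ∧ c ∧ c, b ∧ b ∧ c), b ∧ c ∧ c ∧ c ∧ g(b, b, c) ∧ g(c, c, b), b ∧ b ∧ c ∧ c ∧ c ∧ g(c, b, b)), b ∧ b ∧ c ∧ g(c, b, b) ∧ g(c, b, c) ∧ h(b ∧ b ∧ c ∧ c, b ∧ c, b ∧ b), b ∧ b ∧ b ∧ c ∧ g(b ∧ b, b ∧ c ∧ c ∧ c, g(c, c, c))), c, b)
Unit:  drop e
Sort:  b ∧ b ∧ c ∧ c ∧ c ∧ h(g(h(g(h(b, c, c), b ∧ b ∧ c ∧ c, b ∧ b ∧ c), b ∧ c ∧ c ∧ c ∧ g(b, b, c) ∧ g(c, c, b), b ∧ b ∧ c ∧ c ∧ c ∧ g(c, b, b)), b ∧ b ∧ c ∧ g(c, b, b) ∧ g(c, b, c) ∧ h(b ∧ b ∧ c ∧ c, b ∧ c, b ∧ b), b ∧ b ∧ b ∧ c ∧ g(b ∧ b, b ∧ c ∧ c ∧ c, g(c, c, c))), c, b)
Rebuild:  g(b ∧ b ∧ c ∧ c ∧ c ∧ h(g(h(g(h(b, c, c), b ∧ b ∧ c ∧ c, b ∧ b ∧ c), b ∧ c ∧ c ∧ c ∧ g(b, b, c) ∧ g(c, c, b), b ∧ b ∧ c ∧ c ∧ c ∧ g(c, b, b)), b ∧ b ∧ c ∧ g(c, b, b) ∧ g(c, b, c) ∧ h(b ∧ b ∧ c ∧ c, b ∧ c, b ∧ b), b ∧ b ∧ b ∧ c ∧ g(b ∧ b, b ∧ c ∧ c ∧ c, g(c, c, c))), c, b), b, b)

Answer: g(b ∧ b ∧ c ∧ c ∧ c ∧ h(g(h(g(h(b, c, c), b ∧ b ∧ c ∧ c, b ∧ b ∧ c), b ∧ c ∧ c ∧ c ∧ g(b, b, c) ∧ g(c, c, b), b ∧ b ∧ c ∧ c ∧ c ∧ g(c, b, b)), b ∧ b ∧ c ∧ g(c, b, b) ∧ g(c, b, c) ∧ h(b ∧ b ∧ c ∧ c, b ∧ c, b ∧ b), b ∧ b ∧ b ∧ c ∧ g(b ∧ b, b ∧ c ∧ c ∧ c, g(c, c, c))), c, b), b, b)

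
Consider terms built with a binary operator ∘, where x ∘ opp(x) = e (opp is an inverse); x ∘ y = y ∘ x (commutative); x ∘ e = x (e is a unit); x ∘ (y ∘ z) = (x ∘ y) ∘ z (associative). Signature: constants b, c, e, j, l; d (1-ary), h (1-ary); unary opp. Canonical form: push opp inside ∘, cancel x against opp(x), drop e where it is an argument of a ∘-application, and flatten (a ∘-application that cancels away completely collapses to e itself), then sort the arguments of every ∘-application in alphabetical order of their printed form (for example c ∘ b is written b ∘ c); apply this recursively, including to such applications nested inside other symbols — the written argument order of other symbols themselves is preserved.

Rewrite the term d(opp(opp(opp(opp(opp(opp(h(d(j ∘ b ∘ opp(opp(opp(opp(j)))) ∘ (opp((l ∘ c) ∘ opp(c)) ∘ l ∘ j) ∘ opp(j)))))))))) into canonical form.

Answer: d(h(d(b ∘ j ∘ j)))

Derivation:
Work inside:  j ∘ b ∘ opp(opp(opp(opp(j)))) ∘ (opp((l ∘ c) ∘ opp(c)) ∘ l ∘ j) ∘ opp(j)
Push opp inside:  distribute opp over ∘ and collapse double opp
Cancel:  l cancels; c cancels
Collect terms:  j ∘ j ∘ b
Order the arguments:  b ∘ j ∘ j
Rebuild:  d(h(d(b ∘ j ∘ j)))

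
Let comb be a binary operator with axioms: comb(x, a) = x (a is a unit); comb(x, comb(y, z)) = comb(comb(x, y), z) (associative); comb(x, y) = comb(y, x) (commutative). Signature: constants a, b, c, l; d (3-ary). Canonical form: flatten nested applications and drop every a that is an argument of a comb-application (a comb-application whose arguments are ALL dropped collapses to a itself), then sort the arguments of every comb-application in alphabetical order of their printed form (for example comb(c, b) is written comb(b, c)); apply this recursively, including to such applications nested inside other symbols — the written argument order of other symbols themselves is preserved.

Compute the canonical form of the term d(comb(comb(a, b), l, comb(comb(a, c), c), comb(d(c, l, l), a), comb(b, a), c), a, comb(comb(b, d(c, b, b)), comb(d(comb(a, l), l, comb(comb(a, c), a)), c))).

Answer: d(comb(b, b, c, c, c, d(c, l, l), l), a, comb(b, c, d(c, b, b), d(l, l, c)))

Derivation:
Descend into:  comb(comb(a, b), l, comb(comb(a, c), c), comb(d(c, l, l), a), comb(b, a), c)
Un-nest:  comb(a, b, l, a, c, c, d(c, l, l), a, b, a, c)
Unit:  drop a (×4)
Order the arguments:  comb(b, b, c, c, c, d(c, l, l), l)
Rebuild:  d(comb(b, b, c, c, c, d(c, l, l), l), a, comb(b, c, d(c, b, b), d(l, l, c)))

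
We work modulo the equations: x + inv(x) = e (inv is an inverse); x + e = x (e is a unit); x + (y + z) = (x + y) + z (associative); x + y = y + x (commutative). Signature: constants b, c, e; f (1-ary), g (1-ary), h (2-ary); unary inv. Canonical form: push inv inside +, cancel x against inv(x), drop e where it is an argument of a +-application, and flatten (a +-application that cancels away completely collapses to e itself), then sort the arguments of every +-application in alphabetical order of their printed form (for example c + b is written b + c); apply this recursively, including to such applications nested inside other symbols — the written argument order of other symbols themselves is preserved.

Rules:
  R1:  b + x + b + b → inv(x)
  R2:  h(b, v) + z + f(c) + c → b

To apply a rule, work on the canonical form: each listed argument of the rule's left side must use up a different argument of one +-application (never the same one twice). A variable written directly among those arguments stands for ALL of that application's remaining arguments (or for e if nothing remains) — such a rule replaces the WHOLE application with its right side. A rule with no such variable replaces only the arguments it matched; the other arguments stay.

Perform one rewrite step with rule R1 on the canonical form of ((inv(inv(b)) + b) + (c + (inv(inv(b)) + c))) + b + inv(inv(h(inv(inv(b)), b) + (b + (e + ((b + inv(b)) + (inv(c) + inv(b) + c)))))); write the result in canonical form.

Canonical form:  b + b + b + b + c + c + h(b, b)
R1 matches:  uses b, b, b;  x := b + c + c + h(b, b)
The extension variable absorbs all remaining arguments, so the whole application is rewritten.
New term:  inv(b) + inv(c) + inv(c) + inv(h(b, b))

Answer: inv(b) + inv(c) + inv(c) + inv(h(b, b))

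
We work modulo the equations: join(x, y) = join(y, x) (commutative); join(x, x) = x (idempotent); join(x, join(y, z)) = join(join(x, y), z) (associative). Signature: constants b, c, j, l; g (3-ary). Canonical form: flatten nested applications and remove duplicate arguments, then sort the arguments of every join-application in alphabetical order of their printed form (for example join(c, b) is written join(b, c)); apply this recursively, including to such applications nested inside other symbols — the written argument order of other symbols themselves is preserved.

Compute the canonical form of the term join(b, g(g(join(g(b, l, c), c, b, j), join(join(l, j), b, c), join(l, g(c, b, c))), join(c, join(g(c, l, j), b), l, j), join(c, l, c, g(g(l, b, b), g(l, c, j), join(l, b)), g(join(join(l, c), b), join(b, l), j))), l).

Canonicalize subterm:  g(g(join(g(b, l, c), c, b, j), join(join(l, j), b, c), join(l, g(c, b, c))), join(c, join(g(c, l, j), b), l, j), join(c, l, c, g(g(l, b, b), g(l, c, j), join(l, b)), g(join(join(l, c), b), join(b, l), j)))  →  g(g(join(b, c, g(b, l, c), j), join(b, c, j, l), join(g(c, b, c), l)), join(b, c, g(c, l, j), j, l), join(c, g(g(l, b, b), g(l, c, j), join(b, l)), g(join(b, c, l), join(b, l), j), l))
Sort arguments:  join(b, g(g(join(b, c, g(b, l, c), j), join(b, c, j, l), join(g(c, b, c), l)), join(b, c, g(c, l, j), j, l), join(c, g(g(l, b, b), g(l, c, j), join(b, l)), g(join(b, c, l), join(b, l), j), l)), l)

Answer: join(b, g(g(join(b, c, g(b, l, c), j), join(b, c, j, l), join(g(c, b, c), l)), join(b, c, g(c, l, j), j, l), join(c, g(g(l, b, b), g(l, c, j), join(b, l)), g(join(b, c, l), join(b, l), j), l)), l)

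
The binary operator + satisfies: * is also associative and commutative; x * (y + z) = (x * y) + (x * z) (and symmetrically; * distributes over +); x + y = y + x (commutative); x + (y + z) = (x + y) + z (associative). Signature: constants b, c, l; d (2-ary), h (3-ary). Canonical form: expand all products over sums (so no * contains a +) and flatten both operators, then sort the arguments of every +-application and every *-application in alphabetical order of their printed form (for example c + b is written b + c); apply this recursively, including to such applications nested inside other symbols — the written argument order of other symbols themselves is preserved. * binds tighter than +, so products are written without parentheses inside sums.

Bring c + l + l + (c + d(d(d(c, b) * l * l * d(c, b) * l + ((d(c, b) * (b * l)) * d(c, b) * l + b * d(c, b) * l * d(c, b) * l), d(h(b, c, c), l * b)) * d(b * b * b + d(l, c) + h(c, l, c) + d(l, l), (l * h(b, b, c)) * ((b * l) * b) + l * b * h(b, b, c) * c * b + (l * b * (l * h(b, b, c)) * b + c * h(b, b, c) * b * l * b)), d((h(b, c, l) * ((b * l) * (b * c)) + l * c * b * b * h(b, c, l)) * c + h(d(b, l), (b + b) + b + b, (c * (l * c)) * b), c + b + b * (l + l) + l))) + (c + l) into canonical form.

Expand:  c + l + l + c + d(d(b * b * b + d(l, c) + d(l, l) + h(c, l, c), b * b * c * h(b, b, c) * l + b * b * c * h(b, b, c) * l + b * b * h(b, b, c) * l * l + b * b * h(b, b, c) * l * l) * d(b * d(c, b) * d(c, b) * l * l + b * d(c, b) * d(c, b) * l * l + d(c, b) * d(c, b) * l * l * l, d(h(b, c, c), b * l)), d(b * b * c * c * h(b, c, l) * l + b * b * c * c * h(b, c, l) * l + h(d(b, l), b + b + b + b, b * c * c * l), b + b * l + b * l + c + l)) + c + l
Sort:  c + c + c + d(d(b * b * b + d(l, c) + d(l, l) + h(c, l, c), b * b * c * h(b, b, c) * l + b * b * c * h(b, b, c) * l + b * b * h(b, b, c) * l * l + b * b * h(b, b, c) * l * l) * d(b * d(c, b) * d(c, b) * l * l + b * d(c, b) * d(c, b) * l * l + d(c, b) * d(c, b) * l * l * l, d(h(b, c, c), b * l)), d(b * b * c * c * h(b, c, l) * l + b * b * c * c * h(b, c, l) * l + h(d(b, l), b + b + b + b, b * c * c * l), b + b * l + b * l + c + l)) + l + l + l

Answer: c + c + c + d(d(b * b * b + d(l, c) + d(l, l) + h(c, l, c), b * b * c * h(b, b, c) * l + b * b * c * h(b, b, c) * l + b * b * h(b, b, c) * l * l + b * b * h(b, b, c) * l * l) * d(b * d(c, b) * d(c, b) * l * l + b * d(c, b) * d(c, b) * l * l + d(c, b) * d(c, b) * l * l * l, d(h(b, c, c), b * l)), d(b * b * c * c * h(b, c, l) * l + b * b * c * c * h(b, c, l) * l + h(d(b, l), b + b + b + b, b * c * c * l), b + b * l + b * l + c + l)) + l + l + l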